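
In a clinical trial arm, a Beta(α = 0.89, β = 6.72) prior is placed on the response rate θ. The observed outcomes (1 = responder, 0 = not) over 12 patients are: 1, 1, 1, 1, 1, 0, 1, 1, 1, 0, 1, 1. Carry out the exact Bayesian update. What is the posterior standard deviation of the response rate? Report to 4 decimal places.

0.1095

The Beta prior is conjugate to a Binomial/Bernoulli likelihood; the update adds successes to α and failures to β.
Posterior: Beta(α+k, β+n−k) = Beta(0.89+10, 6.72+2) = Beta(10.89, 8.72).
Var = αβ/((α+β)²(α+β+1)) = 10.89·8.72/(19.61²·20.61) = 0.01198150; SD = √0.01198150 = 0.1095.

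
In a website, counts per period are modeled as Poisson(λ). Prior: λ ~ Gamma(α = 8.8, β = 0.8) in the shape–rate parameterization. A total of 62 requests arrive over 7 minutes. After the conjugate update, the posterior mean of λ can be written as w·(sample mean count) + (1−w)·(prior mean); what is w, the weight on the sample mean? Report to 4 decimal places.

0.8974

With a Gamma(shape α, rate β) prior, the Poisson likelihood is conjugate: the posterior is Gamma(α + ΣXᵢ, β + n).
Posterior mean = (α₀+S)/(β₀+n) = [n/(β₀+n)]·(S/n) + [β₀/(β₀+n)]·(α₀/β₀), so only n and β₀ enter the weight.
Weight on data w = n/(β₀+n) = 7/(0.8+7) = 7/7.8 = 0.8974.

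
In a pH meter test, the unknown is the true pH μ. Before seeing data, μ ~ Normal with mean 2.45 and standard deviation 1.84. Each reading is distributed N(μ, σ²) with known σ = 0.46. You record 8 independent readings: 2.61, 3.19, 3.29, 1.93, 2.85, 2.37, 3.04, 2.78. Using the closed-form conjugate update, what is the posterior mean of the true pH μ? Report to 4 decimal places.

For Normal data with known variance σ², a Normal(μ₀, σ₀²) prior on μ is conjugate. Posterior precision = 1/σ₀² + n/σ²; posterior mean is the precision-weighted average of μ₀ and x̄.
Σxᵢ = 2.61 + 3.19 + 3.29 + 1.93 + 2.85 + 2.37 + 3.04 + 2.78 = 22.06, so n·x̄ = 22.06.
σ₀² = 1.84² = 3.3856, σ² = 0.46² = 0.2116; σ² + n·σ₀² = 0.2116 + 8·3.3856 = 27.2964.
Posterior mean = (μ₀/σ₀² + n·x̄/σ²)/(1/σ₀² + n/σ²) = (σ²·μ₀ + σ₀²·n·x̄)/(σ² + n·σ₀²) = (0.2116·2.45 + 3.3856·22.06)/27.2964 = 75.204756/27.2964 = 2.7551.

2.7551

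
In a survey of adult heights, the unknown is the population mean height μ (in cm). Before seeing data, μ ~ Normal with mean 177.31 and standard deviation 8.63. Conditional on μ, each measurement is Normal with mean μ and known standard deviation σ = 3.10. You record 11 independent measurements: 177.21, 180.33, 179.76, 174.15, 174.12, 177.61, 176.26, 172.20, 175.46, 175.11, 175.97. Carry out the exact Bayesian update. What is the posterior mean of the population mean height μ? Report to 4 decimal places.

For Normal data with known variance σ², a Normal(μ₀, σ₀²) prior on μ is conjugate. Posterior precision = 1/σ₀² + n/σ²; posterior mean is the precision-weighted average of μ₀ and x̄.
Σxᵢ = 177.21 + 180.33 + 179.76 + 174.15 + 174.12 + 177.61 + 176.26 + 172.20 + 175.46 + 175.11 + 175.97 = 1938.18, so n·x̄ = 1938.18.
σ₀² = 8.63² = 74.4769, σ² = 3.10² = 9.61; σ² + n·σ₀² = 9.61 + 11·74.4769 = 828.8559.
Posterior mean = (μ₀/σ₀² + n·x̄/σ²)/(1/σ₀² + n/σ²) = (σ²·μ₀ + σ₀²·n·x̄)/(σ² + n·σ₀²) = (9.61·177.31 + 74.4769·1938.18)/828.8559 = 146053.587142/828.8559 = 176.2111.

176.2111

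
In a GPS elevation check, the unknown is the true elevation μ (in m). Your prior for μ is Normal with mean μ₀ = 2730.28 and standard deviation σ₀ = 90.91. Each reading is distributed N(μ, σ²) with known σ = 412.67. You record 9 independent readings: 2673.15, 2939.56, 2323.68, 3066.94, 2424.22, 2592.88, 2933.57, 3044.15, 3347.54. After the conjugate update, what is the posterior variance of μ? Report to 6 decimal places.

For Normal data with known variance σ², a Normal(μ₀, σ₀²) prior on μ is conjugate. Posterior precision = 1/σ₀² + n/σ²; posterior mean is the precision-weighted average of μ₀ and x̄.
σ₀² = 90.91² = 8264.6281, σ² = 412.67² = 170296.5289; σ² + n·σ₀² = 170296.5289 + 9·8264.6281 = 244678.1818.
Posterior precision = 1/σ₀² + n/σ² = 1/8264.6281 + 9/170296.5289 = (σ² + n·σ₀²)/(σ₀²σ²) = 244678.1818/(8264.6281·170296.5289); posterior variance σₙ² = σ₀²σ²/(σ² + n·σ₀²) = 8264.6281·170296.5289/244678.1818 = 5752.198532.

5752.198532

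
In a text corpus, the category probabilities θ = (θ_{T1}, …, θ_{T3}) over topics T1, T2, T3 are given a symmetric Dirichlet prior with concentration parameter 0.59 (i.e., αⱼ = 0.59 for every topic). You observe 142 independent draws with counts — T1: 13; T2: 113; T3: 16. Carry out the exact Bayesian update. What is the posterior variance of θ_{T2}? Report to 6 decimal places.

0.001146

The Dirichlet prior is conjugate to the Multinomial likelihood: each posterior αⱼ = prior αⱼ + observed count nⱼ.
Posterior concentration: (13.59, 113.59, 16.59), total = 143.77.
Var[θ_j] = α_j(Σα−α_j)/((Σα)²(Σα+1)) = 113.59·30.18/(143.77²·144.77) = 0.001146.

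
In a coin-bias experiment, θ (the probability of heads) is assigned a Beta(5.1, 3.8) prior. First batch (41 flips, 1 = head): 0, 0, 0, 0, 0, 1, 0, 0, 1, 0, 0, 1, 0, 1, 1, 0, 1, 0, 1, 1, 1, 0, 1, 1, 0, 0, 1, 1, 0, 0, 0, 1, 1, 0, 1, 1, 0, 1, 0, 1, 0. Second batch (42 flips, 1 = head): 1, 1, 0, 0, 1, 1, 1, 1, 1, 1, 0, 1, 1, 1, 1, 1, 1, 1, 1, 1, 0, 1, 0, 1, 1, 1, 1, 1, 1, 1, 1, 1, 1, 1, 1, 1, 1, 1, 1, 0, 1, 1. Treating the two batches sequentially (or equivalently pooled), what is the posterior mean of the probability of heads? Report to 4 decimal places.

0.6540

The Beta prior is conjugate to a Binomial/Bernoulli likelihood; the update adds successes to α and failures to β.
After batch 1: Beta(5.1+19, 3.8+22) = Beta(24.1, 25.8).
After batch 2: Beta(24.1+36, 25.8+6) = Beta(60.1, 31.8).
Posterior mean = α/(α+β) = 60.1/91.9 = 0.6540.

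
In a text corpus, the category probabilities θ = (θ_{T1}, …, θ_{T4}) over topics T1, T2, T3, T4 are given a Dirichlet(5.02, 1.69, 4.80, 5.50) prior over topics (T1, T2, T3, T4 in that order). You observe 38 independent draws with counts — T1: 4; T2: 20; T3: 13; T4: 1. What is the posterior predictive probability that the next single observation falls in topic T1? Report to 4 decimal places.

The Dirichlet prior is conjugate to the Multinomial likelihood: each posterior αⱼ = prior αⱼ + observed count nⱼ.
Posterior concentration: (9.02, 21.69, 17.80, 6.50), total = 55.01.
P(next = T1 | data) = α_{T1}/Σα = 0.1640.

0.1640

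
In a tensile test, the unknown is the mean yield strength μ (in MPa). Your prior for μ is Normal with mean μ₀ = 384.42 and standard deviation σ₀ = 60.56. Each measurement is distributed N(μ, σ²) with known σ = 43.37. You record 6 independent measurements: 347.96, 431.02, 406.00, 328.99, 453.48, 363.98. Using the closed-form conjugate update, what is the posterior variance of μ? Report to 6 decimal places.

For Normal data with known variance σ², a Normal(μ₀, σ₀²) prior on μ is conjugate. Posterior precision = 1/σ₀² + n/σ²; posterior mean is the precision-weighted average of μ₀ and x̄.
σ₀² = 60.56² = 3667.5136, σ² = 43.37² = 1880.9569; σ² + n·σ₀² = 1880.9569 + 6·3667.5136 = 23886.0385.
Posterior precision = 1/σ₀² + n/σ² = 1/3667.5136 + 6/1880.9569 = (σ² + n·σ₀²)/(σ₀²σ²) = 23886.0385/(3667.5136·1880.9569); posterior variance σₙ² = σ₀²σ²/(σ² + n·σ₀²) = 3667.5136·1880.9569/23886.0385 = 288.806158.

288.806158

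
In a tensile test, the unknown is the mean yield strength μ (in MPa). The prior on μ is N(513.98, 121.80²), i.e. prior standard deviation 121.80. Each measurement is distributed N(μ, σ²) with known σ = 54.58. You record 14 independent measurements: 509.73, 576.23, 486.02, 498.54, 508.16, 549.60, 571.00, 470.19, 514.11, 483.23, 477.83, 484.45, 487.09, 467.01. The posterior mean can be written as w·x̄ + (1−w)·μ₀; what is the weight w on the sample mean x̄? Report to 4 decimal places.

For Normal data with known variance σ², a Normal(μ₀, σ₀²) prior on μ is conjugate. Posterior precision = 1/σ₀² + n/σ²; posterior mean is the precision-weighted average of μ₀ and x̄.
σ₀² = 121.80² = 14835.24, σ² = 54.58² = 2978.9764. Prior precision 1/σ₀² = 1/14835.24; data precision n/σ² = 14/2978.9764.
w = (n/σ²)/(1/σ₀² + n/σ²) = n·σ₀²/(σ² + n·σ₀²) = 14·14835.24/(2978.9764 + 14·14835.24) = 207693.36/210672.3364 = 0.9859.

0.9859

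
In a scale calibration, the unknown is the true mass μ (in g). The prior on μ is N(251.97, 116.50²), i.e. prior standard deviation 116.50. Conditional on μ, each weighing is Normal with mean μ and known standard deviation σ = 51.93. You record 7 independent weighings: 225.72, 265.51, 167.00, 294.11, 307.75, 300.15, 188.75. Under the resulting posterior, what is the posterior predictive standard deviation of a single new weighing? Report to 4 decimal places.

55.4197

For Normal data with known variance σ², a Normal(μ₀, σ₀²) prior on μ is conjugate. Posterior precision = 1/σ₀² + n/σ²; posterior mean is the precision-weighted average of μ₀ and x̄.
σ₀² = 116.50² = 13572.25, σ² = 51.93² = 2696.7249; σ² + n·σ₀² = 2696.7249 + 7·13572.25 = 97702.4749.
Posterior precision = 1/σ₀² + n/σ² = 1/13572.25 + 7/2696.7249 = (σ² + n·σ₀²)/(σ₀²σ²) = 97702.4749/(13572.25·2696.7249); posterior variance σₙ² = σ₀²σ²/(σ² + n·σ₀²) = 13572.25·2696.7249/97702.4749 = 374.613075.
Predictive variance for one new observation = σₙ² + σ² = 13572.25·2696.7249/97702.4749 + 2696.7249 = σ²·(σ₀² + 97702.4749)/97702.4749 = 2696.7249·111274.7249/97702.4749 = 3071.337975; SD = √(2696.7249·111274.7249/97702.4749) = 55.4197.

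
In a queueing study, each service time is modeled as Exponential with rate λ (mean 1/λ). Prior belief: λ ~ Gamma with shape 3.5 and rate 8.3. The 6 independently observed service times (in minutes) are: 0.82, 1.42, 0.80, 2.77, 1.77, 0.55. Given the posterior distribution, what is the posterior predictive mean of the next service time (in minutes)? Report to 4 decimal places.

1.9329

With a Gamma(shape α, rate β) prior on the exponential rate λ, the posterior after n observations with total T = Σxᵢ is Gamma(α+n, β+T).
Sum of observations T = 8.13 minutes; n = 6.
Posterior: Gamma(3.5+6, 8.3+8.13) = Gamma(9.5, 16.43).
The predictive distribution for the next observation is Lomax; its mean is β/(α−1) = 16.43/8.5 = 1.9329.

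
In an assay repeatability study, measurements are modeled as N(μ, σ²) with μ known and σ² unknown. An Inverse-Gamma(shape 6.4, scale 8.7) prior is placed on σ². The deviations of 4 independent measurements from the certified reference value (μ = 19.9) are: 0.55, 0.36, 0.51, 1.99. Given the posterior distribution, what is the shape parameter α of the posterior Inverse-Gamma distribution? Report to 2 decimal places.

With known mean μ and an Inverse-Gamma(α, β) prior on σ², the Normal likelihood is conjugate: posterior is Inv-Gamma(α + n/2, β + Σ(xᵢ−μ)²/2).
Σ(xᵢ−μ)² = (0.55)² + (0.36)² + (0.51)² + (1.99)² = 4.6523.
Posterior: Inv-Gamma(6.4 + 4/2, 8.7 + 4.6523/2) = Inv-Gamma(8.40, 11.02615).
Posterior α = 8.40.

8.40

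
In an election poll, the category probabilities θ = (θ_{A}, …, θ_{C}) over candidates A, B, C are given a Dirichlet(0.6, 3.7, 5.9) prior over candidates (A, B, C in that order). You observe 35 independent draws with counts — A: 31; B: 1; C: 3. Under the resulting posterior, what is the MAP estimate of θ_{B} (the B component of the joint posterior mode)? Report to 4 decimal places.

The Dirichlet prior is conjugate to the Multinomial likelihood: each posterior αⱼ = prior αⱼ + observed count nⱼ.
Posterior concentration: (31.6, 4.7, 8.9), total = 45.2.
Joint mode component: (α_{B}−1)/(Σα−K) = 3.7/42.2 = 0.0877.

0.0877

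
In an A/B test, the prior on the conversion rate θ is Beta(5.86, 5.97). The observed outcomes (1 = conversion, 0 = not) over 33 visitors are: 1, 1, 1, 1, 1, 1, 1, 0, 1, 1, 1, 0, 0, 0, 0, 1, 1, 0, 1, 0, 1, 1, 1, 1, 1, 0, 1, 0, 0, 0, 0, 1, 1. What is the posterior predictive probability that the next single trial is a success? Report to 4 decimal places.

0.5992

The Beta prior is conjugate to a Binomial/Bernoulli likelihood; the update adds successes to α and failures to β.
Posterior: Beta(α+k, β+n−k) = Beta(5.86+21, 5.97+12) = Beta(26.86, 17.97).
For a single future Bernoulli trial, P(success | data) = α/(α+β) = 0.5992.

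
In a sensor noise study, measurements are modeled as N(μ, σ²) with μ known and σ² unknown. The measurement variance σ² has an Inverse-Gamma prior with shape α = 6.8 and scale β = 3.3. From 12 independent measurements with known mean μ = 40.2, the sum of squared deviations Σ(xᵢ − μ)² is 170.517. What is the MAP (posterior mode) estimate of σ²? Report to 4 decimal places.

With known mean μ and an Inverse-Gamma(α, β) prior on σ², the Normal likelihood is conjugate: posterior is Inv-Gamma(α + n/2, β + Σ(xᵢ−μ)²/2).
Posterior: Inv-Gamma(6.8 + 12/2, 3.3 + 170.517/2) = Inv-Gamma(12.80, 88.5585).
Mode = β/(α+1) = 88.5585/13.80 = 6.4173.

6.4173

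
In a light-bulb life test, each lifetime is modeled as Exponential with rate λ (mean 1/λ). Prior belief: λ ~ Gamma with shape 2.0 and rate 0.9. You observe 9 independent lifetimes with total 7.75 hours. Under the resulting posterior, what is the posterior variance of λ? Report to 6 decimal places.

With a Gamma(shape α, rate β) prior on the exponential rate λ, the posterior after n observations with total T = Σxᵢ is Gamma(α+n, β+T).
Posterior: Gamma(2.0+9, 0.9+7.75) = Gamma(11.0, 8.65).
Var = α/β² = 0.147015.

0.147015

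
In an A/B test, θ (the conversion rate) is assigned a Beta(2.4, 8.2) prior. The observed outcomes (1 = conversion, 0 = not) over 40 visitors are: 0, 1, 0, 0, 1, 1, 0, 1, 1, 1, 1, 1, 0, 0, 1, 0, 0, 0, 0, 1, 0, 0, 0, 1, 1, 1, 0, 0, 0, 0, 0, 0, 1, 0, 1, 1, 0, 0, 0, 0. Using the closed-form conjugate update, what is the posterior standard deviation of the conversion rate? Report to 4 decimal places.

0.0670

The Beta prior is conjugate to a Binomial/Bernoulli likelihood; the update adds successes to α and failures to β.
Posterior: Beta(α+k, β+n−k) = Beta(2.4+16, 8.2+24) = Beta(18.4, 32.2).
Var = αβ/((α+β)²(α+β+1)) = 18.4·32.2/(50.6²·51.6) = 0.00448459; SD = √0.00448459 = 0.0670.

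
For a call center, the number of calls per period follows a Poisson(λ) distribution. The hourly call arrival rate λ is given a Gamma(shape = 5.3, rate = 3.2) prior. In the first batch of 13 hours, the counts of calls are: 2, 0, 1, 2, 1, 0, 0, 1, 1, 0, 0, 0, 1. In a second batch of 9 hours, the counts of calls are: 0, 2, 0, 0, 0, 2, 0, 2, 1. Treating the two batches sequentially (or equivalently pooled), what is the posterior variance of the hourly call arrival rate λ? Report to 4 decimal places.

0.0335

With a Gamma(shape α, rate β) prior, the Poisson likelihood is conjugate: the posterior is Gamma(α + ΣXᵢ, β + n).
Batch 1: sum of counts S = 9 over n = 13 hours.
After batch 1: Gamma(α+S, β+n) = Gamma(5.3+9, 3.2+13) = Gamma(14.3, 16.2).
Batch 2: sum of counts S = 7 over n = 9 hours.
After batch 2: Gamma(α+S, β+n) = Gamma(14.3+7, 16.2+9) = Gamma(21.3, 25.2).
Var = α/β² = 21.3/25.2² = 0.0335.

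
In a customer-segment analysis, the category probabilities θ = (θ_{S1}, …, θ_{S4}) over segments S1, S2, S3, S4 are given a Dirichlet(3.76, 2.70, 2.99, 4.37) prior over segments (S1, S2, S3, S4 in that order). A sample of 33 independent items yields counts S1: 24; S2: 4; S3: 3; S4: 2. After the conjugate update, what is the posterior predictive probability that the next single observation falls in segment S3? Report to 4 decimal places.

0.1279

The Dirichlet prior is conjugate to the Multinomial likelihood: each posterior αⱼ = prior αⱼ + observed count nⱼ.
Posterior concentration: (27.76, 6.70, 5.99, 6.37), total = 46.82.
P(next = S3 | data) = α_{S3}/Σα = 0.1279.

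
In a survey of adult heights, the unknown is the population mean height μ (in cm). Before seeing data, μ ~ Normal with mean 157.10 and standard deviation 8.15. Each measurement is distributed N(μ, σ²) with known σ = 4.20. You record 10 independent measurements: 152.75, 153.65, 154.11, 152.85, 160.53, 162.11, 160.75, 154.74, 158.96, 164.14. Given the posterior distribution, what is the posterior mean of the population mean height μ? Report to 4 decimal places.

For Normal data with known variance σ², a Normal(μ₀, σ₀²) prior on μ is conjugate. Posterior precision = 1/σ₀² + n/σ²; posterior mean is the precision-weighted average of μ₀ and x̄.
Σxᵢ = 152.75 + 153.65 + 154.11 + 152.85 + 160.53 + 162.11 + 160.75 + 154.74 + 158.96 + 164.14 = 1574.59, so n·x̄ = 1574.59.
σ₀² = 8.15² = 66.4225, σ² = 4.20² = 17.64; σ² + n·σ₀² = 17.64 + 10·66.4225 = 681.865.
Posterior mean = (μ₀/σ₀² + n·x̄/σ²)/(1/σ₀² + n/σ²) = (σ²·μ₀ + σ₀²·n·x̄)/(σ² + n·σ₀²) = (17.64·157.10 + 66.4225·1574.59)/681.865 = 107359.448275/681.865 = 157.4497.

157.4497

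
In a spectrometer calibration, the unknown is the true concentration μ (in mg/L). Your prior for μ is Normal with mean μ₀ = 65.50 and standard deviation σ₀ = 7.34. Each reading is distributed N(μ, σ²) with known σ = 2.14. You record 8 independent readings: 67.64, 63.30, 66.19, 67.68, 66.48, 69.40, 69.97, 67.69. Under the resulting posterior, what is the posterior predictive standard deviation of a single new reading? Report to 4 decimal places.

2.2685

For Normal data with known variance σ², a Normal(μ₀, σ₀²) prior on μ is conjugate. Posterior precision = 1/σ₀² + n/σ²; posterior mean is the precision-weighted average of μ₀ and x̄.
σ₀² = 7.34² = 53.8756, σ² = 2.14² = 4.5796; σ² + n·σ₀² = 4.5796 + 8·53.8756 = 435.5844.
Posterior precision = 1/σ₀² + n/σ² = 1/53.8756 + 8/4.5796 = (σ² + n·σ₀²)/(σ₀²σ²) = 435.5844/(53.8756·4.5796); posterior variance σₙ² = σ₀²σ²/(σ² + n·σ₀²) = 53.8756·4.5796/435.5844 = 0.566431.
Predictive variance for one new observation = σₙ² + σ² = 53.8756·4.5796/435.5844 + 4.5796 = σ²·(σ₀² + 435.5844)/435.5844 = 4.5796·489.46/435.5844 = 5.146031; SD = √(4.5796·489.46/435.5844) = 2.2685.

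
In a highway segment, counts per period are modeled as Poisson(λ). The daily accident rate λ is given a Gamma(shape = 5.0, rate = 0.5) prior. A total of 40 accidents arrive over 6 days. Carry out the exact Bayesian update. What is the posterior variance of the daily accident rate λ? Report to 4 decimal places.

1.0651

With a Gamma(shape α, rate β) prior, the Poisson likelihood is conjugate: the posterior is Gamma(α + ΣXᵢ, β + n).
Posterior: Gamma(α+S, β+n) = Gamma(5.0+40, 0.5+6) = Gamma(45.0, 6.5).
Var = α/β² = 45.0/6.5² = 1.0651.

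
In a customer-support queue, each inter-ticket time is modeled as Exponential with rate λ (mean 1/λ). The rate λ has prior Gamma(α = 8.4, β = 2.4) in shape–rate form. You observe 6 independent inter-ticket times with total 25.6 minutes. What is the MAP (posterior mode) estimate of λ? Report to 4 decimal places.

0.4786

With a Gamma(shape α, rate β) prior on the exponential rate λ, the posterior after n observations with total T = Σxᵢ is Gamma(α+n, β+T).
Posterior: Gamma(8.4+6, 2.4+25.6) = Gamma(14.4, 28.0).
Mode = (α−1)/β = 0.4786.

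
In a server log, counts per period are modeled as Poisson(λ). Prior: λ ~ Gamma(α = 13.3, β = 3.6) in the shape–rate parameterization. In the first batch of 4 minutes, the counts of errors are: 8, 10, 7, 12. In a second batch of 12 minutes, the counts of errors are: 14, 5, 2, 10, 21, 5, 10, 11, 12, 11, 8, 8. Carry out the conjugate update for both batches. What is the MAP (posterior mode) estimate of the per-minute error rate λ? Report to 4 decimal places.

With a Gamma(shape α, rate β) prior, the Poisson likelihood is conjugate: the posterior is Gamma(α + ΣXᵢ, β + n).
Batch 1: sum of counts S = 37 over n = 4 minutes.
After batch 1: Gamma(α+S, β+n) = Gamma(13.3+37, 3.6+4) = Gamma(50.3, 7.6).
Batch 2: sum of counts S = 117 over n = 12 minutes.
After batch 2: Gamma(α+S, β+n) = Gamma(50.3+117, 7.6+12) = Gamma(167.3, 19.6).
Mode of Gamma(α,β) for α≥1 is (α−1)/β = 166.3/19.6 = 8.4847.

8.4847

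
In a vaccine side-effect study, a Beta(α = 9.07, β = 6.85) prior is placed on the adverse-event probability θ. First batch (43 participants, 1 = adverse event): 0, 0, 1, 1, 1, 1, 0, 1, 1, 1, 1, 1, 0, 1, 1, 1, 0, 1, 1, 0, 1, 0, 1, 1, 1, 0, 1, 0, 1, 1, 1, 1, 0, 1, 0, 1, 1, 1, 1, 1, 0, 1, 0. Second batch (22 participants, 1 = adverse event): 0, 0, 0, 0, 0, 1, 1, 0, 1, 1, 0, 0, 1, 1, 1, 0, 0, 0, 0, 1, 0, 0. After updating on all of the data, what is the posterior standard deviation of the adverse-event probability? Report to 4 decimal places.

0.0545

The Beta prior is conjugate to a Binomial/Bernoulli likelihood; the update adds successes to α and failures to β.
After batch 1: Beta(9.07+30, 6.85+13) = Beta(39.07, 19.85).
After batch 2: Beta(39.07+8, 19.85+14) = Beta(47.07, 33.85).
Var = αβ/((α+β)²(α+β+1)) = 47.07·33.85/(80.92²·81.92) = 0.00297031; SD = √0.00297031 = 0.0545.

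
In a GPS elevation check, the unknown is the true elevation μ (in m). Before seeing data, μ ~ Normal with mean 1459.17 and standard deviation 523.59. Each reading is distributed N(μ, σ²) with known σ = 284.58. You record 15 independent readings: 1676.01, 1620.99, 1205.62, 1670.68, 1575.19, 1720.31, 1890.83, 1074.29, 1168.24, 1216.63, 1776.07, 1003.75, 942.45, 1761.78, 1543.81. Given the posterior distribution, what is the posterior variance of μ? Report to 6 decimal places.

For Normal data with known variance σ², a Normal(μ₀, σ₀²) prior on μ is conjugate. Posterior precision = 1/σ₀² + n/σ²; posterior mean is the precision-weighted average of μ₀ and x̄.
σ₀² = 523.59² = 274146.4881, σ² = 284.58² = 80985.7764; σ² + n·σ₀² = 80985.7764 + 15·274146.4881 = 4193183.0979.
Posterior precision = 1/σ₀² + n/σ² = 1/274146.4881 + 15/80985.7764 = (σ² + n·σ₀²)/(σ₀²σ²) = 4193183.0979/(274146.4881·80985.7764); posterior variance σₙ² = σ₀²σ²/(σ² + n·σ₀²) = 274146.4881·80985.7764/4193183.0979 = 5294.776228.

5294.776228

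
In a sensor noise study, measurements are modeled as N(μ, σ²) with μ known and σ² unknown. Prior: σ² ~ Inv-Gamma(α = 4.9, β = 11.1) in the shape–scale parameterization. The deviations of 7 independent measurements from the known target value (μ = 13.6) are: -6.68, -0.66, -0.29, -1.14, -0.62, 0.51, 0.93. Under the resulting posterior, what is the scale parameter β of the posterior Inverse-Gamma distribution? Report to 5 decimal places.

With known mean μ and an Inverse-Gamma(α, β) prior on σ², the Normal likelihood is conjugate: posterior is Inv-Gamma(α + n/2, β + Σ(xᵢ−μ)²/2).
Σ(xᵢ−μ)² = (-6.68)² + (-0.66)² + (-0.29)² + (-1.14)² + (-0.62)² + (0.51)² + (0.93)² = 47.9511.
Posterior: Inv-Gamma(4.9 + 7/2, 11.1 + 47.9511/2) = Inv-Gamma(8.40, 35.07555).
Posterior β = 35.07555.

35.07555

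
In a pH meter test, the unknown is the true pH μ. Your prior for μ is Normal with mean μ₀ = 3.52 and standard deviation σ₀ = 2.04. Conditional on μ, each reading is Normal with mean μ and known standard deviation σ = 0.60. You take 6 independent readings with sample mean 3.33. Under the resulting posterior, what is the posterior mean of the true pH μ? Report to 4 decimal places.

For Normal data with known variance σ², a Normal(μ₀, σ₀²) prior on μ is conjugate. Posterior precision = 1/σ₀² + n/σ²; posterior mean is the precision-weighted average of μ₀ and x̄.
n·x̄ = 6·3.33 = 19.98.
σ₀² = 2.04² = 4.1616, σ² = 0.60² = 0.36; σ² + n·σ₀² = 0.36 + 6·4.1616 = 25.3296.
Posterior mean = (μ₀/σ₀² + n·x̄/σ²)/(1/σ₀² + n/σ²) = (σ²·μ₀ + σ₀²·n·x̄)/(σ² + n·σ₀²) = (0.36·3.52 + 4.1616·19.98)/25.3296 = 84.415968/25.3296 = 3.3327.

3.3327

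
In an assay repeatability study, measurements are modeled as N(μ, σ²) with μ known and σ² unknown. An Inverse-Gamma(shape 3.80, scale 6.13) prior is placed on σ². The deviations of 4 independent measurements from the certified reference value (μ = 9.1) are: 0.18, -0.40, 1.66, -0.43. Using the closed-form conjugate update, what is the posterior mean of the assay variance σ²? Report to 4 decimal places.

With known mean μ and an Inverse-Gamma(α, β) prior on σ², the Normal likelihood is conjugate: posterior is Inv-Gamma(α + n/2, β + Σ(xᵢ−μ)²/2).
Σ(xᵢ−μ)² = (0.18)² + (-0.40)² + (1.66)² + (-0.43)² = 3.1329.
Posterior: Inv-Gamma(3.80 + 4/2, 6.13 + 3.1329/2) = Inv-Gamma(5.80, 7.69645).
E[σ²|data] = β/(α−1) = 7.69645/4.80 = 1.6034.

1.6034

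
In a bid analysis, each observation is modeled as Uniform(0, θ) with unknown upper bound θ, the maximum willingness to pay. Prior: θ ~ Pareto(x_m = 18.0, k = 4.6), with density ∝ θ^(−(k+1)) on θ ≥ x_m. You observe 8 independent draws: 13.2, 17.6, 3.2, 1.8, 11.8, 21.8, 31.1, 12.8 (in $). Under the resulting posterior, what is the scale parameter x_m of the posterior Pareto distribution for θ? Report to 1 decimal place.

31.1

A Pareto(scale x_m, shape k) prior on the upper bound θ of Uniform(0, θ) is conjugate: posterior is Pareto(max(x_m, max xᵢ), k + n).
Sample maximum = 31.1; prior scale x_m = 18.0 → posterior scale = max = 31.1.
Posterior shape = 4.6 + 8 = 12.6.
Posterior scale x_m = 31.1.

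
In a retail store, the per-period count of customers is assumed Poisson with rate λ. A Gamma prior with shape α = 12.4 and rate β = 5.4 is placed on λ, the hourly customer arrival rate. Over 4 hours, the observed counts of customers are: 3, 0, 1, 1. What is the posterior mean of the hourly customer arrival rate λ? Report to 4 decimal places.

1.8511

With a Gamma(shape α, rate β) prior, the Poisson likelihood is conjugate: the posterior is Gamma(α + ΣXᵢ, β + n).
Sum of counts S = 5 over n = 4 hours.
Posterior: Gamma(α+S, β+n) = Gamma(12.4+5, 5.4+4) = Gamma(17.4, 9.4).
Posterior mean = α/β = 17.4/9.4 = 1.8511.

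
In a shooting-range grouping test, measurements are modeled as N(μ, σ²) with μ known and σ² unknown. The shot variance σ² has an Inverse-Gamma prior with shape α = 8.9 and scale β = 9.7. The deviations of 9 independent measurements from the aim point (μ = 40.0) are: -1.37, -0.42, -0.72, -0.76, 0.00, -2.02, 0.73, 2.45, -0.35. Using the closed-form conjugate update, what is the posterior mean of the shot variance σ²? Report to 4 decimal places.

1.3422

With known mean μ and an Inverse-Gamma(α, β) prior on σ², the Normal likelihood is conjugate: posterior is Inv-Gamma(α + n/2, β + Σ(xᵢ−μ)²/2).
Σ(xᵢ−μ)² = (-1.37)² + (-0.42)² + (-0.72)² + (-0.76)² + (0.00)² + (-2.02)² + (0.73)² + (2.45)² + (-0.35)² = 13.8876.
Posterior: Inv-Gamma(8.9 + 9/2, 9.7 + 13.8876/2) = Inv-Gamma(13.40, 16.64380).
E[σ²|data] = β/(α−1) = 16.64380/12.40 = 1.3422.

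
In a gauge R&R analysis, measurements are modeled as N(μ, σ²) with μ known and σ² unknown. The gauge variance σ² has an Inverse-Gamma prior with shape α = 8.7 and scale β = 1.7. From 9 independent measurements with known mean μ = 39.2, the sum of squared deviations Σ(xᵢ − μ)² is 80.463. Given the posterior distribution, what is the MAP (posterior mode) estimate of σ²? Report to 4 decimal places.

With known mean μ and an Inverse-Gamma(α, β) prior on σ², the Normal likelihood is conjugate: posterior is Inv-Gamma(α + n/2, β + Σ(xᵢ−μ)²/2).
Posterior: Inv-Gamma(8.7 + 9/2, 1.7 + 80.463/2) = Inv-Gamma(13.20, 41.9315).
Mode = β/(α+1) = 41.9315/14.20 = 2.9529.

2.9529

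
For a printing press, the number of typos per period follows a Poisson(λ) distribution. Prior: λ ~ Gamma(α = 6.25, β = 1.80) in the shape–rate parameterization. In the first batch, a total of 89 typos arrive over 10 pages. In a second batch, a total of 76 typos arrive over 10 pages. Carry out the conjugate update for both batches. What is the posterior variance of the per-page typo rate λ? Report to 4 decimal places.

With a Gamma(shape α, rate β) prior, the Poisson likelihood is conjugate: the posterior is Gamma(α + ΣXᵢ, β + n).
After batch 1: Gamma(α+S, β+n) = Gamma(6.25+89, 1.80+10) = Gamma(95.25, 11.80).
After batch 2: Gamma(α+S, β+n) = Gamma(95.25+76, 11.80+10) = Gamma(171.25, 21.80).
Var = α/β² = 171.25/21.80² = 0.3603.

0.3603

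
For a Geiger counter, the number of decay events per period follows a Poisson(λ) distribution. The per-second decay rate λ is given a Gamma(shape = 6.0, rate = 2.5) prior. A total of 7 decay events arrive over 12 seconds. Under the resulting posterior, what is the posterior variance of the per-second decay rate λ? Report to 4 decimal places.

With a Gamma(shape α, rate β) prior, the Poisson likelihood is conjugate: the posterior is Gamma(α + ΣXᵢ, β + n).
Posterior: Gamma(α+S, β+n) = Gamma(6.0+7, 2.5+12) = Gamma(13.0, 14.5).
Var = α/β² = 13.0/14.5² = 0.0618.

0.0618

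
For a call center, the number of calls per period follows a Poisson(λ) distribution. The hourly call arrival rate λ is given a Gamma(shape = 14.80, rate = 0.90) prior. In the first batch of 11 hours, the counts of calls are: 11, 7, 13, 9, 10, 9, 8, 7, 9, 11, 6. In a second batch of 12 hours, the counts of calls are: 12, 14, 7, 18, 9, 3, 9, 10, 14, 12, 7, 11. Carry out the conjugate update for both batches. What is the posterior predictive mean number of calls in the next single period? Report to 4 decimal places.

10.0753

With a Gamma(shape α, rate β) prior, the Poisson likelihood is conjugate: the posterior is Gamma(α + ΣXᵢ, β + n).
Batch 1: sum of counts S = 100 over n = 11 hours.
After batch 1: Gamma(α+S, β+n) = Gamma(14.80+100, 0.90+11) = Gamma(114.80, 11.90).
Batch 2: sum of counts S = 126 over n = 12 hours.
After batch 2: Gamma(α+S, β+n) = Gamma(114.80+126, 11.90+12) = Gamma(240.80, 23.90).
The predictive distribution for one future period is NegBinom with mean α/β = 10.0753.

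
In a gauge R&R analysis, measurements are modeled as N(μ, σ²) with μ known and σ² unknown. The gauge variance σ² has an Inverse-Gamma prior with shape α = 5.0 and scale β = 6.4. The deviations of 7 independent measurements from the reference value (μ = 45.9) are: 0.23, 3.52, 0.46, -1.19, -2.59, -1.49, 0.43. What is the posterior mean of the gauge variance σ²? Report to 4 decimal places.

2.3989

With known mean μ and an Inverse-Gamma(α, β) prior on σ², the Normal likelihood is conjugate: posterior is Inv-Gamma(α + n/2, β + Σ(xᵢ−μ)²/2).
Σ(xᵢ−μ)² = (0.23)² + (3.52)² + (0.46)² + (-1.19)² + (-2.59)² + (-1.49)² + (0.43)² = 23.1841.
Posterior: Inv-Gamma(5.0 + 7/2, 6.4 + 23.1841/2) = Inv-Gamma(8.50, 17.99205).
E[σ²|data] = β/(α−1) = 17.99205/7.50 = 2.3989.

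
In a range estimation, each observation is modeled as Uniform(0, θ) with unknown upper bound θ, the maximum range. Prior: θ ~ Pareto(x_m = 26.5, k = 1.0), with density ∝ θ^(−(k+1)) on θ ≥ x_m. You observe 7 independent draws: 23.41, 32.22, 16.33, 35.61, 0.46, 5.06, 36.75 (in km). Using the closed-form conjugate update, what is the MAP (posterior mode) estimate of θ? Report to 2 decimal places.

A Pareto(scale x_m, shape k) prior on the upper bound θ of Uniform(0, θ) is conjugate: posterior is Pareto(max(x_m, max xᵢ), k + n).
Sample maximum = 36.75; prior scale x_m = 26.5 → posterior scale = max = 36.75.
Posterior shape = 1.0 + 7 = 8.0.
The Pareto density is decreasing on [x_m, ∞), so the mode is x_m = 36.75.

36.75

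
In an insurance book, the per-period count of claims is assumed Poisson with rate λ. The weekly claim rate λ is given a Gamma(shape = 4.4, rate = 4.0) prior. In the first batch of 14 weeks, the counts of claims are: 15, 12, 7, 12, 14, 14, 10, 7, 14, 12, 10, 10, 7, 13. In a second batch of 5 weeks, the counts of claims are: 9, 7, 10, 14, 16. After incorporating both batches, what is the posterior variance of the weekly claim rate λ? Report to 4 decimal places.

0.4110

With a Gamma(shape α, rate β) prior, the Poisson likelihood is conjugate: the posterior is Gamma(α + ΣXᵢ, β + n).
Batch 1: sum of counts S = 157 over n = 14 weeks.
After batch 1: Gamma(α+S, β+n) = Gamma(4.4+157, 4.0+14) = Gamma(161.4, 18.0).
Batch 2: sum of counts S = 56 over n = 5 weeks.
After batch 2: Gamma(α+S, β+n) = Gamma(161.4+56, 18.0+5) = Gamma(217.4, 23.0).
Var = α/β² = 217.4/23.0² = 0.4110.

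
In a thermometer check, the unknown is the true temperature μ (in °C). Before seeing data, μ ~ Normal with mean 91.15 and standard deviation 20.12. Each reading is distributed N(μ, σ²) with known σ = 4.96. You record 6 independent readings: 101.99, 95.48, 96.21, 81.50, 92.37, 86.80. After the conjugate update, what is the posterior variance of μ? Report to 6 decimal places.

4.059152

For Normal data with known variance σ², a Normal(μ₀, σ₀²) prior on μ is conjugate. Posterior precision = 1/σ₀² + n/σ²; posterior mean is the precision-weighted average of μ₀ and x̄.
σ₀² = 20.12² = 404.8144, σ² = 4.96² = 24.6016; σ² + n·σ₀² = 24.6016 + 6·404.8144 = 2453.488.
Posterior precision = 1/σ₀² + n/σ² = 1/404.8144 + 6/24.6016 = (σ² + n·σ₀²)/(σ₀²σ²) = 2453.488/(404.8144·24.6016); posterior variance σₙ² = σ₀²σ²/(σ² + n·σ₀²) = 404.8144·24.6016/2453.488 = 4.059152.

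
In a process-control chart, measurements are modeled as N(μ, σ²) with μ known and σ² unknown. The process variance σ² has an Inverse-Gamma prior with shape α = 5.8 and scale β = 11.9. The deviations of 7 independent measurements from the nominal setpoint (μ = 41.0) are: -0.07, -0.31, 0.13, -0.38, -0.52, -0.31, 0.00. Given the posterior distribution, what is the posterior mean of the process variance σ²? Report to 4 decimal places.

1.4716

With known mean μ and an Inverse-Gamma(α, β) prior on σ², the Normal likelihood is conjugate: posterior is Inv-Gamma(α + n/2, β + Σ(xᵢ−μ)²/2).
Σ(xᵢ−μ)² = (-0.07)² + (-0.31)² + (0.13)² + (-0.38)² + (-0.52)² + (-0.31)² + (0.00)² = 0.6288.
Posterior: Inv-Gamma(5.8 + 7/2, 11.9 + 0.6288/2) = Inv-Gamma(9.30, 12.21440).
E[σ²|data] = β/(α−1) = 12.21440/8.30 = 1.4716.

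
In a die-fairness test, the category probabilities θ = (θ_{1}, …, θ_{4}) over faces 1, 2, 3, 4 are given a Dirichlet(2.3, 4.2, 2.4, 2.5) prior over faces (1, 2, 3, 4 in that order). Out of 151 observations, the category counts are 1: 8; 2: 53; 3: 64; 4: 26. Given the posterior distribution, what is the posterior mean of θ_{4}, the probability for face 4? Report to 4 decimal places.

0.1755

The Dirichlet prior is conjugate to the Multinomial likelihood: each posterior αⱼ = prior αⱼ + observed count nⱼ.
Posterior concentration: (10.3, 57.2, 66.4, 28.5), total = 162.4.
E[θ_{4}|data] = α_{4}/Σα = 28.5/162.4 = 0.1755.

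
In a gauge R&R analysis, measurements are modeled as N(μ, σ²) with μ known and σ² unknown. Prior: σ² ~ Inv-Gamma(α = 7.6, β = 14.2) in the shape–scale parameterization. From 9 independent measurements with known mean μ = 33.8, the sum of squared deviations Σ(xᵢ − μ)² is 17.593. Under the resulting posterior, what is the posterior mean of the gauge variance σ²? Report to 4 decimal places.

With known mean μ and an Inverse-Gamma(α, β) prior on σ², the Normal likelihood is conjugate: posterior is Inv-Gamma(α + n/2, β + Σ(xᵢ−μ)²/2).
Posterior: Inv-Gamma(7.6 + 9/2, 14.2 + 17.593/2) = Inv-Gamma(12.10, 22.9965).
E[σ²|data] = β/(α−1) = 22.9965/11.10 = 2.0718.

2.0718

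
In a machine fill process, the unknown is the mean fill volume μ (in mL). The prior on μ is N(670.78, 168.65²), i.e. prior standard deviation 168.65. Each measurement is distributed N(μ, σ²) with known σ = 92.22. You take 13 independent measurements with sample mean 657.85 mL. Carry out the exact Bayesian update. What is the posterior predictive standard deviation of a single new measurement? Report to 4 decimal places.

95.6243

For Normal data with known variance σ², a Normal(μ₀, σ₀²) prior on μ is conjugate. Posterior precision = 1/σ₀² + n/σ²; posterior mean is the precision-weighted average of μ₀ and x̄.
σ₀² = 168.65² = 28442.8225, σ² = 92.22² = 8504.5284; σ² + n·σ₀² = 8504.5284 + 13·28442.8225 = 378261.2209.
Posterior precision = 1/σ₀² + n/σ² = 1/28442.8225 + 13/8504.5284 = (σ² + n·σ₀²)/(σ₀²σ²) = 378261.2209/(28442.8225·8504.5284); posterior variance σₙ² = σ₀²σ²/(σ² + n·σ₀²) = 28442.8225·8504.5284/378261.2209 = 639.486097.
Predictive variance for one new observation = σₙ² + σ² = 28442.8225·8504.5284/378261.2209 + 8504.5284 = σ²·(σ₀² + 378261.2209)/378261.2209 = 8504.5284·406704.0434/378261.2209 = 9144.014497; SD = √(8504.5284·406704.0434/378261.2209) = 95.6243.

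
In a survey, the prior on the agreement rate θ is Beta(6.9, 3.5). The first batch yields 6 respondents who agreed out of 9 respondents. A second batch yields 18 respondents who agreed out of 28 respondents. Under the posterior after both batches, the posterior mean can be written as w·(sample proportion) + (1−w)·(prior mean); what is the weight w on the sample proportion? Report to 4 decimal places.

0.7806

The Beta prior is conjugate to a Binomial/Bernoulli likelihood; the update adds successes to α and failures to β.
Total number of respondents: n = 9 + 28 = 37.
Posterior mean = (α₀+k)/(α₀+β₀+n) = [n/(α₀+β₀+n)]·(k/n) + [(α₀+β₀)/(α₀+β₀+n)]·α₀/(α₀+β₀), so only n and the prior enter the weight.
The weight on the data is w = n/(α₀+β₀+n) = 37/(6.9+3.5+37) = 37/47.4 = 0.7806.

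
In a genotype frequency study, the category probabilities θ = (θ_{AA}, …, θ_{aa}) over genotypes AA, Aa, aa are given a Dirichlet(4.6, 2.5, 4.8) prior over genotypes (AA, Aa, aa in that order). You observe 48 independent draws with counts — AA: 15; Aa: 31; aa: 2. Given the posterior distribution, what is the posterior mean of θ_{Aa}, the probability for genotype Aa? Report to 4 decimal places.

The Dirichlet prior is conjugate to the Multinomial likelihood: each posterior αⱼ = prior αⱼ + observed count nⱼ.
Posterior concentration: (19.6, 33.5, 6.8), total = 59.9.
E[θ_{Aa}|data] = α_{Aa}/Σα = 33.5/59.9 = 0.5593.

0.5593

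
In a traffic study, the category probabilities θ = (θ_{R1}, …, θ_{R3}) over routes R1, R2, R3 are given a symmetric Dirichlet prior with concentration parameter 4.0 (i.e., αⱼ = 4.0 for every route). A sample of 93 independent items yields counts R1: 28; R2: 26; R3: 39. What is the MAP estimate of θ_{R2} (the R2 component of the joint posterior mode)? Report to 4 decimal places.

The Dirichlet prior is conjugate to the Multinomial likelihood: each posterior αⱼ = prior αⱼ + observed count nⱼ.
Posterior concentration: (32.0, 30.0, 43.0), total = 105.0.
Joint mode component: (α_{R2}−1)/(Σα−K) = 29.0/102.0 = 0.2843.

0.2843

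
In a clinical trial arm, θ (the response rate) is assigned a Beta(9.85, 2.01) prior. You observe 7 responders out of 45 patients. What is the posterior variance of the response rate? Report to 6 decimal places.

0.003604

The Beta prior is conjugate to a Binomial/Bernoulli likelihood; the update adds successes to α and failures to β.
Posterior: Beta(α+k, β+n−k) = Beta(9.85+7, 2.01+38) = Beta(16.85, 40.01).
Var = αβ/((α+β)²(α+β+1)) = 16.85·40.01/(56.86²·57.86) = 0.003604.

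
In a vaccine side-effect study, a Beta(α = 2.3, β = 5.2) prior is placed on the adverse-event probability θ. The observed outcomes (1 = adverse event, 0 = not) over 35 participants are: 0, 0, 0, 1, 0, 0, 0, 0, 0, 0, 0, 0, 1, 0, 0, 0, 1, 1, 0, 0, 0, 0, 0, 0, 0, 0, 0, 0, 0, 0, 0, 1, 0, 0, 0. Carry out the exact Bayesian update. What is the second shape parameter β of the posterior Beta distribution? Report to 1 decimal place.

The Beta prior is conjugate to a Binomial/Bernoulli likelihood; the update adds successes to α and failures to β.
Posterior: Beta(α+k, β+n−k) = Beta(2.3+5, 5.2+30) = Beta(7.3, 35.2).
Posterior β = 35.2.

35.2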